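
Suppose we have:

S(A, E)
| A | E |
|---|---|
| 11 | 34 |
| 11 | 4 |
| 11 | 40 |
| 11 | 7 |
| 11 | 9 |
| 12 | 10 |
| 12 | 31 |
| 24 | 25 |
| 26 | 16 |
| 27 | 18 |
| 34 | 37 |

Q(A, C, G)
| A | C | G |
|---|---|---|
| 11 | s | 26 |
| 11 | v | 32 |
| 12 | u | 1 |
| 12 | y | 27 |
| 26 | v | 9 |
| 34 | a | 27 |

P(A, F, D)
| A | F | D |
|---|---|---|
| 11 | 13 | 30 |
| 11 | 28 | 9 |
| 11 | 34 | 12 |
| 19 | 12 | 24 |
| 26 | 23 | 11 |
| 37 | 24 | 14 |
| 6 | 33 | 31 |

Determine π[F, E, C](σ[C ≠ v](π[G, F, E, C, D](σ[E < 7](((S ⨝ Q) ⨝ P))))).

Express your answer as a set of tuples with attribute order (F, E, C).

{(13, 4, s), (28, 4, s), (34, 4, s)}

Natural join on A: {(11, 34, s, 26), (11, 34, v, 32), (11, 4, s, 26), (11, 4, v, 32), (11, 40, s, 26), (11, 40, v, 32), (11, 7, s, 26), (11, 7, v, 32), (11, 9, s, 26), (11, 9, v, 32), (12, 10, u, 1), (12, 10, y, 27), (12, 31, u, 1), (12, 31, y, 27), (26, 16, v, 9), (34, 37, a, 27)}
Natural join on A: {(11, 34, s, 26, 13, 30), (11, 34, s, 26, 28, 9), (11, 34, s, 26, 34, 12), (11, 34, v, 32, 13, 30), (11, 34, v, 32, 28, 9), (11, 34, v, 32, 34, 12), (11, 4, s, 26, 13, 30), (11, 4, s, 26, 28, 9), (11, 4, s, 26, 34, 12), (11, 4, v, 32, 13, 30), (11, 4, v, 32, 28, 9), (11, 4, v, 32, 34, 12), (11, 40, s, 26, 13, 30), (11, 40, s, 26, 28, 9), (11, 40, s, 26, 34, 12), (11, 40, v, 32, 13, 30), (11, 40, v, 32, 28, 9), (11, 40, v, 32, 34, 12), (11, 7, s, 26, 13, 30), (11, 7, s, 26, 28, 9), (11, 7, s, 26, 34, 12), (11, 7, v, 32, 13, 30), (11, 7, v, 32, 28, 9), (11, 7, v, 32, 34, 12), (11, 9, s, 26, 13, 30), (11, 9, s, 26, 28, 9), (11, 9, s, 26, 34, 12), (11, 9, v, 32, 13, 30), (11, 9, v, 32, 28, 9), (11, 9, v, 32, 34, 12), (26, 16, v, 9, 23, 11)}
Apply σ_{E < 7}; surviving tuples: {(11, 4, s, 26, 13, 30), (11, 4, s, 26, 28, 9), (11, 4, s, 26, 34, 12), (11, 4, v, 32, 13, 30), (11, 4, v, 32, 28, 9), (11, 4, v, 32, 34, 12)}
Projecting to G, F, E, C, D: {(26, 13, 4, s, 30), (26, 28, 4, s, 9), (26, 34, 4, s, 12), (32, 13, 4, v, 30), (32, 28, 4, v, 9), (32, 34, 4, v, 12)}
Apply σ_{C ≠ v}; surviving tuples: {(26, 13, 4, s, 30), (26, 28, 4, s, 9), (26, 34, 4, s, 12)}
Projecting to F, E, C: {(13, 4, s), (28, 4, s), (34, 4, s)}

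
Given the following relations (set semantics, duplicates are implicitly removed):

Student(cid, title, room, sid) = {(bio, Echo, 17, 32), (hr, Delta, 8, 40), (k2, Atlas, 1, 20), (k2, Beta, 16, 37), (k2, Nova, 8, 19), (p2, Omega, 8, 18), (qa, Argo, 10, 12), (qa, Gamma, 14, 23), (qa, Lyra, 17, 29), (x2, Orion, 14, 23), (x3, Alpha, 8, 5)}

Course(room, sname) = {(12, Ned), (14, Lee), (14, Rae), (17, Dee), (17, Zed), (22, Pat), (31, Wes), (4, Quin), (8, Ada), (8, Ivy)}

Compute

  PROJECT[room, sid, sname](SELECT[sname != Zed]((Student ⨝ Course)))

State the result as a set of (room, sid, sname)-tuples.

Joining Student and Course on room yields {(bio, Echo, 17, 32, Dee), (bio, Echo, 17, 32, Zed), (hr, Delta, 8, 40, Ada), (hr, Delta, 8, 40, Ivy), (k2, Nova, 8, 19, Ada), (k2, Nova, 8, 19, Ivy), (p2, Omega, 8, 18, Ada), (p2, Omega, 8, 18, Ivy), (qa, Gamma, 14, 23, Lee), (qa, Gamma, 14, 23, Rae), (qa, Lyra, 17, 29, Dee), (qa, Lyra, 17, 29, Zed), (x2, Orion, 14, 23, Lee), (x2, Orion, 14, 23, Rae), (x3, Alpha, 8, 5, Ada), (x3, Alpha, 8, 5, Ivy)}.
Selection sname != Zed: {(bio, Echo, 17, 32, Dee), (hr, Delta, 8, 40, Ada), (hr, Delta, 8, 40, Ivy), (k2, Nova, 8, 19, Ada), (k2, Nova, 8, 19, Ivy), (p2, Omega, 8, 18, Ada), (p2, Omega, 8, 18, Ivy), (qa, Gamma, 14, 23, Lee), (qa, Gamma, 14, 23, Rae), (qa, Lyra, 17, 29, Dee), (x2, Orion, 14, 23, Lee), (x2, Orion, 14, 23, Rae), (x3, Alpha, 8, 5, Ada), (x3, Alpha, 8, 5, Ivy)}
Keep only column(s) room, sid, sname (2 duplicate(s) eliminated): {(14, 23, Lee), (14, 23, Rae), (17, 29, Dee), (17, 32, Dee), (8, 18, Ada), (8, 18, Ivy), (8, 19, Ada), (8, 19, Ivy), (8, 40, Ada), (8, 40, Ivy), (8, 5, Ada), (8, 5, Ivy)}

{(14, 23, Lee), (14, 23, Rae), (17, 29, Dee), (17, 32, Dee), (8, 18, Ada), (8, 18, Ivy), (8, 19, Ada), (8, 19, Ivy), (8, 40, Ada), (8, 40, Ivy), (8, 5, Ada), (8, 5, Ivy)}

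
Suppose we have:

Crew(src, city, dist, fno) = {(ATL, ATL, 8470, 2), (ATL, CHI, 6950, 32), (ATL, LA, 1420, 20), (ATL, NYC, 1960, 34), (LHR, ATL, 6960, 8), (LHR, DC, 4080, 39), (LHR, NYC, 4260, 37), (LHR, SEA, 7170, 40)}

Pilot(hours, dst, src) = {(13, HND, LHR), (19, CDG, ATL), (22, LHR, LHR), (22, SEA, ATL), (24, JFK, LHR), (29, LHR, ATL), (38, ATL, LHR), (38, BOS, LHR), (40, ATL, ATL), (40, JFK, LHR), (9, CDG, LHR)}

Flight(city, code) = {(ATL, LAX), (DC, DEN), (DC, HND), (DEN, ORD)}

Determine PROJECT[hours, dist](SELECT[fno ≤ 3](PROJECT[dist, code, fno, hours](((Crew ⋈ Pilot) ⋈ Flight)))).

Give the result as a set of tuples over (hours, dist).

Natural join on src: {(ATL, ATL, 8470, 2, 19, CDG), (ATL, ATL, 8470, 2, 22, SEA), (ATL, ATL, 8470, 2, 29, LHR), (ATL, ATL, 8470, 2, 40, ATL), (ATL, CHI, 6950, 32, 19, CDG), (ATL, CHI, 6950, 32, 22, SEA), (ATL, CHI, 6950, 32, 29, LHR), (ATL, CHI, 6950, 32, 40, ATL), (ATL, LA, 1420, 20, 19, CDG), (ATL, LA, 1420, 20, 22, SEA), (ATL, LA, 1420, 20, 29, LHR), (ATL, LA, 1420, 20, 40, ATL), (ATL, NYC, 1960, 34, 19, CDG), (ATL, NYC, 1960, 34, 22, SEA), (ATL, NYC, 1960, 34, 29, LHR), (ATL, NYC, 1960, 34, 40, ATL), (LHR, ATL, 6960, 8, 13, HND), (LHR, ATL, 6960, 8, 22, LHR), (LHR, ATL, 6960, 8, 24, JFK), (LHR, ATL, 6960, 8, 38, ATL), (LHR, ATL, 6960, 8, 38, BOS), (LHR, ATL, 6960, 8, 40, JFK), (LHR, ATL, 6960, 8, 9, CDG), (LHR, DC, 4080, 39, 13, HND), (LHR, DC, 4080, 39, 22, LHR), (LHR, DC, 4080, 39, 24, JFK), (LHR, DC, 4080, 39, 38, ATL), (LHR, DC, 4080, 39, 38, BOS), (LHR, DC, 4080, 39, 40, JFK), (LHR, DC, 4080, 39, 9, CDG), (LHR, NYC, 4260, 37, 13, HND), (LHR, NYC, 4260, 37, 22, LHR), (LHR, NYC, 4260, 37, 24, JFK), (LHR, NYC, 4260, 37, 38, ATL), (LHR, NYC, 4260, 37, 38, BOS), (LHR, NYC, 4260, 37, 40, JFK), (LHR, NYC, 4260, 37, 9, CDG), (LHR, SEA, 7170, 40, 13, HND), (LHR, SEA, 7170, 40, 22, LHR), (LHR, SEA, 7170, 40, 24, JFK), (LHR, SEA, 7170, 40, 38, ATL), (LHR, SEA, 7170, 40, 38, BOS), (LHR, SEA, 7170, 40, 40, JFK), (LHR, SEA, 7170, 40, 9, CDG)}
Natural join on city: {(ATL, ATL, 8470, 2, 19, CDG, LAX), (ATL, ATL, 8470, 2, 22, SEA, LAX), (ATL, ATL, 8470, 2, 29, LHR, LAX), (ATL, ATL, 8470, 2, 40, ATL, LAX), (LHR, ATL, 6960, 8, 13, HND, LAX), (LHR, ATL, 6960, 8, 22, LHR, LAX), (LHR, ATL, 6960, 8, 24, JFK, LAX), (LHR, ATL, 6960, 8, 38, ATL, LAX), (LHR, ATL, 6960, 8, 38, BOS, LAX), (LHR, ATL, 6960, 8, 40, JFK, LAX), (LHR, ATL, 6960, 8, 9, CDG, LAX), (LHR, DC, 4080, 39, 13, HND, DEN), (LHR, DC, 4080, 39, 13, HND, HND), (LHR, DC, 4080, 39, 22, LHR, DEN), (LHR, DC, 4080, 39, 22, LHR, HND), (LHR, DC, 4080, 39, 24, JFK, DEN), (LHR, DC, 4080, 39, 24, JFK, HND), (LHR, DC, 4080, 39, 38, ATL, DEN), (LHR, DC, 4080, 39, 38, ATL, HND), (LHR, DC, 4080, 39, 38, BOS, DEN), (LHR, DC, 4080, 39, 38, BOS, HND), (LHR, DC, 4080, 39, 40, JFK, DEN), (LHR, DC, 4080, 39, 40, JFK, HND), (LHR, DC, 4080, 39, 9, CDG, DEN), (LHR, DC, 4080, 39, 9, CDG, HND)}
π_{dist, code, fno, hours} gives {(4080, DEN, 39, 13), (4080, DEN, 39, 22), (4080, DEN, 39, 24), (4080, DEN, 39, 38), (4080, DEN, 39, 40), (4080, DEN, 39, 9), (4080, HND, 39, 13), (4080, HND, 39, 22), (4080, HND, 39, 24), (4080, HND, 39, 38), (4080, HND, 39, 40), (4080, HND, 39, 9), (6960, LAX, 8, 13), (6960, LAX, 8, 22), (6960, LAX, 8, 24), (6960, LAX, 8, 38), (6960, LAX, 8, 40), (6960, LAX, 8, 9), (8470, LAX, 2, 19), (8470, LAX, 2, 22), (8470, LAX, 2, 29), (8470, LAX, 2, 40)} (3 duplicate(s) eliminated).
Filtering on fno ≤ 3 leaves {(8470, LAX, 2, 19), (8470, LAX, 2, 22), (8470, LAX, 2, 29), (8470, LAX, 2, 40)}.
π_{hours, dist} gives {(19, 8470), (22, 8470), (29, 8470), (40, 8470)}.

{(19, 8470), (22, 8470), (29, 8470), (40, 8470)}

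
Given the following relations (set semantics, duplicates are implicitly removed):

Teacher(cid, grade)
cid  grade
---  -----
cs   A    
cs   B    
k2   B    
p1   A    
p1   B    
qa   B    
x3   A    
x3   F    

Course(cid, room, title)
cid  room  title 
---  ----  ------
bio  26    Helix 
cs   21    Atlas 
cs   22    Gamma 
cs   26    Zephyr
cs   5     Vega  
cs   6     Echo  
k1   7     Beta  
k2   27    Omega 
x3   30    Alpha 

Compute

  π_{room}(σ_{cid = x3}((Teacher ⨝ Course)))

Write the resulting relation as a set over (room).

{30}

Joining Teacher and Course on cid yields {(cs, A, 21, Atlas), (cs, A, 22, Gamma), (cs, A, 26, Zephyr), (cs, A, 5, Vega), (cs, A, 6, Echo), (cs, B, 21, Atlas), (cs, B, 22, Gamma), (cs, B, 26, Zephyr), (cs, B, 5, Vega), (cs, B, 6, Echo), (k2, B, 27, Omega), (x3, A, 30, Alpha), (x3, F, 30, Alpha)}.
σ[cid = x3]: keep tuples satisfying cid = x3 → {(x3, A, 30, Alpha), (x3, F, 30, Alpha)}
π_{room} gives {30} (1 duplicate(s) eliminated).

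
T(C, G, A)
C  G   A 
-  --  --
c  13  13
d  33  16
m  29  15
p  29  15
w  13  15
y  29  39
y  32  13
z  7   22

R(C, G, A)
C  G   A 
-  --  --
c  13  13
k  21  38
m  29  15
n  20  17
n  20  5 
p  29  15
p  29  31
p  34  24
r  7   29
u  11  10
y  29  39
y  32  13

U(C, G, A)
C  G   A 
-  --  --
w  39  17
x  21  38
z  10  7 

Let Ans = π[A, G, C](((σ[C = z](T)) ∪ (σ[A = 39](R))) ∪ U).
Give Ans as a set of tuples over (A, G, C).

Selection C = z: {(z, 7, 22)}
Selection A = 39: {(y, 29, 39)}
Union: {(z, 7, 22)} with {(y, 29, 39)} → {(y, 29, 39), (z, 7, 22)}
Union: {(y, 29, 39), (z, 7, 22)} with {(w, 39, 17), (x, 21, 38), (z, 10, 7)} → {(w, 39, 17), (x, 21, 38), (y, 29, 39), (z, 10, 7), (z, 7, 22)}
Projecting to A, G, C: {(17, 39, w), (22, 7, z), (38, 21, x), (39, 29, y), (7, 10, z)}

{(17, 39, w), (22, 7, z), (38, 21, x), (39, 29, y), (7, 10, z)}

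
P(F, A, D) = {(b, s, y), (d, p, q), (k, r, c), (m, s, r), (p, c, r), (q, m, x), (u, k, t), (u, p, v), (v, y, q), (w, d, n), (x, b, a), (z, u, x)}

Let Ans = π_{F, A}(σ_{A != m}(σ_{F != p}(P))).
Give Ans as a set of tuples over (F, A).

{(b, s), (d, p), (k, r), (m, s), (u, k), (u, p), (v, y), (w, d), (x, b), (z, u)}

Apply σ_{F != p}; surviving tuples: {(b, s, y), (d, p, q), (k, r, c), (m, s, r), (q, m, x), (u, k, t), (u, p, v), (v, y, q), (w, d, n), (x, b, a), (z, u, x)}
Apply σ_{A != m}; surviving tuples: {(b, s, y), (d, p, q), (k, r, c), (m, s, r), (u, k, t), (u, p, v), (v, y, q), (w, d, n), (x, b, a), (z, u, x)}
Keep only column(s) F, A: {(b, s), (d, p), (k, r), (m, s), (u, k), (u, p), (v, y), (w, d), (x, b), (z, u)}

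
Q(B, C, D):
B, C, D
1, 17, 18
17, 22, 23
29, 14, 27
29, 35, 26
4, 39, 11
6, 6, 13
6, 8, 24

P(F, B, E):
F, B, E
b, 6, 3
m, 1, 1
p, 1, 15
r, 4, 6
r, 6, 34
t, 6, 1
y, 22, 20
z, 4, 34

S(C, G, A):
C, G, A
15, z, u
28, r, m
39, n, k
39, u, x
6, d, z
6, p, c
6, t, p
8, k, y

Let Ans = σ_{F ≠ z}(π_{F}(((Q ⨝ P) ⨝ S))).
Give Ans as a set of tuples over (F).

{b, r, t}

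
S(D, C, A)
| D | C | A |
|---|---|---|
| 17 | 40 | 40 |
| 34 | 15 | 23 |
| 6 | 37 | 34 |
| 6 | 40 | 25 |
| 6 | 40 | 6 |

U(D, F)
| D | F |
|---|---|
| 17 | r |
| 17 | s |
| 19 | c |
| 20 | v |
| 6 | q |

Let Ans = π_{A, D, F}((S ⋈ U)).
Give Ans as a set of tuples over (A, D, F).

{(25, 6, q), (34, 6, q), (40, 17, r), (40, 17, s), (6, 6, q)}

Joining S and U on D yields {(17, 40, 40, r), (17, 40, 40, s), (6, 37, 34, q), (6, 40, 25, q), (6, 40, 6, q)}.
π_{A, D, F} gives {(25, 6, q), (34, 6, q), (40, 17, r), (40, 17, s), (6, 6, q)}.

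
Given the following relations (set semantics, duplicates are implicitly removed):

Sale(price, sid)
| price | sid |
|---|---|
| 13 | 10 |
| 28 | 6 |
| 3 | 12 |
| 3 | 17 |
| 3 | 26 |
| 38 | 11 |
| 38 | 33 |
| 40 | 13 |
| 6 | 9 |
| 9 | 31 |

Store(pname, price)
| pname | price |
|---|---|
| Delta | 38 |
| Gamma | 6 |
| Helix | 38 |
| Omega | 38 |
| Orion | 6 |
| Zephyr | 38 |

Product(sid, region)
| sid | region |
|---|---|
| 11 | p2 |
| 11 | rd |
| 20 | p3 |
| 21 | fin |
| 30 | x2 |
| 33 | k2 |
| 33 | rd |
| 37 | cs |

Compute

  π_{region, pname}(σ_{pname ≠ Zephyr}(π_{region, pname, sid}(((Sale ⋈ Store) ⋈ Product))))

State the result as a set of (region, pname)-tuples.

Joining Sale and Store on price yields {(38, 11, Delta), (38, 11, Helix), (38, 11, Omega), (38, 11, Zephyr), (38, 33, Delta), (38, 33, Helix), (38, 33, Omega), (38, 33, Zephyr), (6, 9, Gamma), (6, 9, Orion)}.
Joining (Sale ⋈ Store) and Product on sid yields {(38, 11, Delta, p2), (38, 11, Delta, rd), (38, 11, Helix, p2), (38, 11, Helix, rd), (38, 11, Omega, p2), (38, 11, Omega, rd), (38, 11, Zephyr, p2), (38, 11, Zephyr, rd), (38, 33, Delta, k2), (38, 33, Delta, rd), (38, 33, Helix, k2), (38, 33, Helix, rd), (38, 33, Omega, k2), (38, 33, Omega, rd), (38, 33, Zephyr, k2), (38, 33, Zephyr, rd)}.
Projecting to region, pname, sid: {(k2, Delta, 33), (k2, Helix, 33), (k2, Omega, 33), (k2, Zephyr, 33), (p2, Delta, 11), (p2, Helix, 11), (p2, Omega, 11), (p2, Zephyr, 11), (rd, Delta, 11), (rd, Delta, 33), (rd, Helix, 11), (rd, Helix, 33), (rd, Omega, 11), (rd, Omega, 33), (rd, Zephyr, 11), (rd, Zephyr, 33)}
Apply σ_{pname ≠ Zephyr}; surviving tuples: {(k2, Delta, 33), (k2, Helix, 33), (k2, Omega, 33), (p2, Delta, 11), (p2, Helix, 11), (p2, Omega, 11), (rd, Delta, 11), (rd, Delta, 33), (rd, Helix, 11), (rd, Helix, 33), (rd, Omega, 11), (rd, Omega, 33)}
Projecting to region, pname (3 duplicate(s) eliminated): {(k2, Delta), (k2, Helix), (k2, Omega), (p2, Delta), (p2, Helix), (p2, Omega), (rd, Delta), (rd, Helix), (rd, Omega)}

{(k2, Delta), (k2, Helix), (k2, Omega), (p2, Delta), (p2, Helix), (p2, Omega), (rd, Delta), (rd, Helix), (rd, Omega)}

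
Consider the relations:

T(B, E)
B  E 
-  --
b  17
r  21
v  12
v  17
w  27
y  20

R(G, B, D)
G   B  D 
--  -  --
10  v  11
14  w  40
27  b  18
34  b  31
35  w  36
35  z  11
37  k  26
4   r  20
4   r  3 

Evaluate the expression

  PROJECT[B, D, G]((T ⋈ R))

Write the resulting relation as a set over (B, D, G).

{(b, 18, 27), (b, 31, 34), (r, 20, 4), (r, 3, 4), (v, 11, 10), (w, 36, 35), (w, 40, 14)}

Joining T and R on B yields {(b, 17, 27, 18), (b, 17, 34, 31), (r, 21, 4, 20), (r, 21, 4, 3), (v, 12, 10, 11), (v, 17, 10, 11), (w, 27, 14, 40), (w, 27, 35, 36)}.
Projecting to B, D, G (1 duplicate(s) eliminated): {(b, 18, 27), (b, 31, 34), (r, 20, 4), (r, 3, 4), (v, 11, 10), (w, 36, 35), (w, 40, 14)}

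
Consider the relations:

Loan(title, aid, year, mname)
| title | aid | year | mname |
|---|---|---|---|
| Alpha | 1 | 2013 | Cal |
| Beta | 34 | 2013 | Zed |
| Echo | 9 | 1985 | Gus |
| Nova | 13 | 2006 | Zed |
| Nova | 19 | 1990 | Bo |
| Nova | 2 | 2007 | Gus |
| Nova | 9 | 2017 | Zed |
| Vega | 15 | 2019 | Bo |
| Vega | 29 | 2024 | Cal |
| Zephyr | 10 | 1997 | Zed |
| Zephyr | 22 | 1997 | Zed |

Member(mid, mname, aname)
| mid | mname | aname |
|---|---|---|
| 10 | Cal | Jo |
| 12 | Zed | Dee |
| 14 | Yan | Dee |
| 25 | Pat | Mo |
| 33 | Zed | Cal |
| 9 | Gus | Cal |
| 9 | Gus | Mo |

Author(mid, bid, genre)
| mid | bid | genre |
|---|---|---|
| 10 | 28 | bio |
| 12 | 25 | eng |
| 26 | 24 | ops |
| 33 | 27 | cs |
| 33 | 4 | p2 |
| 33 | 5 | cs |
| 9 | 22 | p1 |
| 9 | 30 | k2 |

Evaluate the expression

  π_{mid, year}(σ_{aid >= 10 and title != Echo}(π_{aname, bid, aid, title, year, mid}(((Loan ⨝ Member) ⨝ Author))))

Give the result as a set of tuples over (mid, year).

{(10, 2024), (12, 1997), (12, 2006), (12, 2013), (33, 1997), (33, 2006), (33, 2013)}

Loan ⋈ Member (natural join on mname): {(Alpha, 1, 2013, Cal, 10, Jo), (Beta, 34, 2013, Zed, 12, Dee), (Beta, 34, 2013, Zed, 33, Cal), (Echo, 9, 1985, Gus, 9, Cal), (Echo, 9, 1985, Gus, 9, Mo), (Nova, 13, 2006, Zed, 12, Dee), (Nova, 13, 2006, Zed, 33, Cal), (Nova, 2, 2007, Gus, 9, Cal), (Nova, 2, 2007, Gus, 9, Mo), (Nova, 9, 2017, Zed, 12, Dee), (Nova, 9, 2017, Zed, 33, Cal), (Vega, 29, 2024, Cal, 10, Jo), (Zephyr, 10, 1997, Zed, 12, Dee), (Zephyr, 10, 1997, Zed, 33, Cal), (Zephyr, 22, 1997, Zed, 12, Dee), (Zephyr, 22, 1997, Zed, 33, Cal)}
(Loan ⨝ Member) ⋈ Author (natural join on mid): {(Alpha, 1, 2013, Cal, 10, Jo, 28, bio), (Beta, 34, 2013, Zed, 12, Dee, 25, eng), (Beta, 34, 2013, Zed, 33, Cal, 27, cs), (Beta, 34, 2013, Zed, 33, Cal, 4, p2), (Beta, 34, 2013, Zed, 33, Cal, 5, cs), (Echo, 9, 1985, Gus, 9, Cal, 22, p1), (Echo, 9, 1985, Gus, 9, Cal, 30, k2), (Echo, 9, 1985, Gus, 9, Mo, 22, p1), (Echo, 9, 1985, Gus, 9, Mo, 30, k2), (Nova, 13, 2006, Zed, 12, Dee, 25, eng), (Nova, 13, 2006, Zed, 33, Cal, 27, cs), (Nova, 13, 2006, Zed, 33, Cal, 4, p2), (Nova, 13, 2006, Zed, 33, Cal, 5, cs), (Nova, 2, 2007, Gus, 9, Cal, 22, p1), (Nova, 2, 2007, Gus, 9, Cal, 30, k2), (Nova, 2, 2007, Gus, 9, Mo, 22, p1), (Nova, 2, 2007, Gus, 9, Mo, 30, k2), (Nova, 9, 2017, Zed, 12, Dee, 25, eng), (Nova, 9, 2017, Zed, 33, Cal, 27, cs), (Nova, 9, 2017, Zed, 33, Cal, 4, p2), (Nova, 9, 2017, Zed, 33, Cal, 5, cs), (Vega, 29, 2024, Cal, 10, Jo, 28, bio), (Zephyr, 10, 1997, Zed, 12, Dee, 25, eng), (Zephyr, 10, 1997, Zed, 33, Cal, 27, cs), (Zephyr, 10, 1997, Zed, 33, Cal, 4, p2), (Zephyr, 10, 1997, Zed, 33, Cal, 5, cs), (Zephyr, 22, 1997, Zed, 12, Dee, 25, eng), (Zephyr, 22, 1997, Zed, 33, Cal, 27, cs), (Zephyr, 22, 1997, Zed, 33, Cal, 4, p2), (Zephyr, 22, 1997, Zed, 33, Cal, 5, cs)}
Projecting to aname, bid, aid, title, year, mid: {(Cal, 22, 2, Nova, 2007, 9), (Cal, 22, 9, Echo, 1985, 9), (Cal, 27, 10, Zephyr, 1997, 33), (Cal, 27, 13, Nova, 2006, 33), (Cal, 27, 22, Zephyr, 1997, 33), (Cal, 27, 34, Beta, 2013, 33), (Cal, 27, 9, Nova, 2017, 33), (Cal, 30, 2, Nova, 2007, 9), (Cal, 30, 9, Echo, 1985, 9), (Cal, 4, 10, Zephyr, 1997, 33), (Cal, 4, 13, Nova, 2006, 33), (Cal, 4, 22, Zephyr, 1997, 33), (Cal, 4, 34, Beta, 2013, 33), (Cal, 4, 9, Nova, 2017, 33), (Cal, 5, 10, Zephyr, 1997, 33), (Cal, 5, 13, Nova, 2006, 33), (Cal, 5, 22, Zephyr, 1997, 33), (Cal, 5, 34, Beta, 2013, 33), (Cal, 5, 9, Nova, 2017, 33), (Dee, 25, 10, Zephyr, 1997, 12), (Dee, 25, 13, Nova, 2006, 12), (Dee, 25, 22, Zephyr, 1997, 12), (Dee, 25, 34, Beta, 2013, 12), (Dee, 25, 9, Nova, 2017, 12), (Jo, 28, 1, Alpha, 2013, 10), (Jo, 28, 29, Vega, 2024, 10), (Mo, 22, 2, Nova, 2007, 9), (Mo, 22, 9, Echo, 1985, 9), (Mo, 30, 2, Nova, 2007, 9), (Mo, 30, 9, Echo, 1985, 9)}
Apply σ_{aid >= 10 and title != Echo}; surviving tuples: {(Cal, 27, 10, Zephyr, 1997, 33), (Cal, 27, 13, Nova, 2006, 33), (Cal, 27, 22, Zephyr, 1997, 33), (Cal, 27, 34, Beta, 2013, 33), (Cal, 4, 10, Zephyr, 1997, 33), (Cal, 4, 13, Nova, 2006, 33), (Cal, 4, 22, Zephyr, 1997, 33), (Cal, 4, 34, Beta, 2013, 33), (Cal, 5, 10, Zephyr, 1997, 33), (Cal, 5, 13, Nova, 2006, 33), (Cal, 5, 22, Zephyr, 1997, 33), (Cal, 5, 34, Beta, 2013, 33), (Dee, 25, 10, Zephyr, 1997, 12), (Dee, 25, 13, Nova, 2006, 12), (Dee, 25, 22, Zephyr, 1997, 12), (Dee, 25, 34, Beta, 2013, 12), (Jo, 28, 29, Vega, 2024, 10)}
Projecting to mid, year (10 duplicate(s) eliminated): {(10, 2024), (12, 1997), (12, 2006), (12, 2013), (33, 1997), (33, 2006), (33, 2013)}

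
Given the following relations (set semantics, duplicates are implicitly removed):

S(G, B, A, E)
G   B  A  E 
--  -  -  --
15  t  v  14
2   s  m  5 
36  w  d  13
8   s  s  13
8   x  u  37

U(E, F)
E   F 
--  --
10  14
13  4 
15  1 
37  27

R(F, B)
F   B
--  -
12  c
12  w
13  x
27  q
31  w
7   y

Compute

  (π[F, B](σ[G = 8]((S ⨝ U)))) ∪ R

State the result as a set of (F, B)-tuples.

Natural join on E: {(36, w, d, 13, 4), (8, s, s, 13, 4), (8, x, u, 37, 27)}
Apply σ_{G = 8}; surviving tuples: {(8, s, s, 13, 4), (8, x, u, 37, 27)}
Keep only column(s) F, B: {(27, x), (4, s)}
Taking the union: {(12, c), (12, w), (13, x), (27, q), (27, x), (31, w), (4, s), (7, y)}

{(12, c), (12, w), (13, x), (27, q), (27, x), (31, w), (4, s), (7, y)}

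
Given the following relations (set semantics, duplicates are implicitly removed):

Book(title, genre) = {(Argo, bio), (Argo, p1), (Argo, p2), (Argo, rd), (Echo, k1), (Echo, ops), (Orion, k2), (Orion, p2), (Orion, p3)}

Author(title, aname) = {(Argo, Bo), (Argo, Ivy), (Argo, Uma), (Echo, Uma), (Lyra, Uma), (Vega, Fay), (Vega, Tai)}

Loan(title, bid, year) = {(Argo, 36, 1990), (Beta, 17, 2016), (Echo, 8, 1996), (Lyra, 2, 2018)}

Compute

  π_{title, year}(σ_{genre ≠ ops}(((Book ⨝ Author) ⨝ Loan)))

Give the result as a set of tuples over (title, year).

{(Argo, 1990), (Echo, 1996)}

Natural join on title: {(Argo, bio, Bo), (Argo, bio, Ivy), (Argo, bio, Uma), (Argo, p1, Bo), (Argo, p1, Ivy), (Argo, p1, Uma), (Argo, p2, Bo), (Argo, p2, Ivy), (Argo, p2, Uma), (Argo, rd, Bo), (Argo, rd, Ivy), (Argo, rd, Uma), (Echo, k1, Uma), (Echo, ops, Uma)}
Natural join on title: {(Argo, bio, Bo, 36, 1990), (Argo, bio, Ivy, 36, 1990), (Argo, bio, Uma, 36, 1990), (Argo, p1, Bo, 36, 1990), (Argo, p1, Ivy, 36, 1990), (Argo, p1, Uma, 36, 1990), (Argo, p2, Bo, 36, 1990), (Argo, p2, Ivy, 36, 1990), (Argo, p2, Uma, 36, 1990), (Argo, rd, Bo, 36, 1990), (Argo, rd, Ivy, 36, 1990), (Argo, rd, Uma, 36, 1990), (Echo, k1, Uma, 8, 1996), (Echo, ops, Uma, 8, 1996)}
σ[genre ≠ ops]: keep tuples satisfying genre ≠ ops → {(Argo, bio, Bo, 36, 1990), (Argo, bio, Ivy, 36, 1990), (Argo, bio, Uma, 36, 1990), (Argo, p1, Bo, 36, 1990), (Argo, p1, Ivy, 36, 1990), (Argo, p1, Uma, 36, 1990), (Argo, p2, Bo, 36, 1990), (Argo, p2, Ivy, 36, 1990), (Argo, p2, Uma, 36, 1990), (Argo, rd, Bo, 36, 1990), (Argo, rd, Ivy, 36, 1990), (Argo, rd, Uma, 36, 1990), (Echo, k1, Uma, 8, 1996)}
Keep only column(s) title, year (11 duplicate(s) eliminated): {(Argo, 1990), (Echo, 1996)}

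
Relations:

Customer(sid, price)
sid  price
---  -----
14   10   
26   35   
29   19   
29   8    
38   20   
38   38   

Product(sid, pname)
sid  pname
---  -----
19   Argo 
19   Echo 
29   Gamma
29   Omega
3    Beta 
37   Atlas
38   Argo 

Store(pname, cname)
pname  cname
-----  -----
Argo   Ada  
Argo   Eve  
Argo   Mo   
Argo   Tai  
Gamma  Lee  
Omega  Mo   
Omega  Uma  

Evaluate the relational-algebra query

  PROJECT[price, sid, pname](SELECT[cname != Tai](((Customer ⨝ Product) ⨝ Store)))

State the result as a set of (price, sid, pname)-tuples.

{(19, 29, Gamma), (19, 29, Omega), (20, 38, Argo), (38, 38, Argo), (8, 29, Gamma), (8, 29, Omega)}

Customer ⋈ Product (natural join on sid): {(29, 19, Gamma), (29, 19, Omega), (29, 8, Gamma), (29, 8, Omega), (38, 20, Argo), (38, 38, Argo)}
(Customer ⨝ Product) ⋈ Store (natural join on pname): {(29, 19, Gamma, Lee), (29, 19, Omega, Mo), (29, 19, Omega, Uma), (29, 8, Gamma, Lee), (29, 8, Omega, Mo), (29, 8, Omega, Uma), (38, 20, Argo, Ada), (38, 20, Argo, Eve), (38, 20, Argo, Mo), (38, 20, Argo, Tai), (38, 38, Argo, Ada), (38, 38, Argo, Eve), (38, 38, Argo, Mo), (38, 38, Argo, Tai)}
Filtering on cname != Tai leaves {(29, 19, Gamma, Lee), (29, 19, Omega, Mo), (29, 19, Omega, Uma), (29, 8, Gamma, Lee), (29, 8, Omega, Mo), (29, 8, Omega, Uma), (38, 20, Argo, Ada), (38, 20, Argo, Eve), (38, 20, Argo, Mo), (38, 38, Argo, Ada), (38, 38, Argo, Eve), (38, 38, Argo, Mo)}.
Keep only column(s) price, sid, pname (6 duplicate(s) eliminated): {(19, 29, Gamma), (19, 29, Omega), (20, 38, Argo), (38, 38, Argo), (8, 29, Gamma), (8, 29, Omega)}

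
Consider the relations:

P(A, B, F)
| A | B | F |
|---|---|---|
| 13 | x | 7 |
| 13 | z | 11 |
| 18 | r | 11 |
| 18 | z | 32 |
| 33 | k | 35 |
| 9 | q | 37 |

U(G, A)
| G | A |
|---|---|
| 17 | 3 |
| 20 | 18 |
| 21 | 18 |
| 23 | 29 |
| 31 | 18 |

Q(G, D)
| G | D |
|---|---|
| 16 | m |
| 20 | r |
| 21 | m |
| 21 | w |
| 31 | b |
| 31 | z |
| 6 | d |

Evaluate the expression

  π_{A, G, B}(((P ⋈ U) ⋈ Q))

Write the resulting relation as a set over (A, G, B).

P ⋈ U (natural join on A): {(18, r, 11, 20), (18, r, 11, 21), (18, r, 11, 31), (18, z, 32, 20), (18, z, 32, 21), (18, z, 32, 31)}
(P ⋈ U) ⋈ Q (natural join on G): {(18, r, 11, 20, r), (18, r, 11, 21, m), (18, r, 11, 21, w), (18, r, 11, 31, b), (18, r, 11, 31, z), (18, z, 32, 20, r), (18, z, 32, 21, m), (18, z, 32, 21, w), (18, z, 32, 31, b), (18, z, 32, 31, z)}
Keep only column(s) A, G, B (4 duplicate(s) eliminated): {(18, 20, r), (18, 20, z), (18, 21, r), (18, 21, z), (18, 31, r), (18, 31, z)}

{(18, 20, r), (18, 20, z), (18, 21, r), (18, 21, z), (18, 31, r), (18, 31, z)}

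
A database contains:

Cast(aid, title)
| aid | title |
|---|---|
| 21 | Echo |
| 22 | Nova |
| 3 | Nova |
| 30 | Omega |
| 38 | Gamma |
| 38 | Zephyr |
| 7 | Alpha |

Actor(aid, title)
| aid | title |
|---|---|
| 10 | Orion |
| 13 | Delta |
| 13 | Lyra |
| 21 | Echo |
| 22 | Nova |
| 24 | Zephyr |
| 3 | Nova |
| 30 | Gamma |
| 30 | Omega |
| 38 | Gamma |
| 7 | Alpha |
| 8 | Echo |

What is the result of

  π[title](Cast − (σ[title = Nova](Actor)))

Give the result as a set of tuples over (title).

Apply σ_{title = Nova}; surviving tuples: {(22, Nova), (3, Nova)}
Set difference of the two operands is {(21, Echo), (30, Omega), (38, Gamma), (38, Zephyr), (7, Alpha)}.
π[title]: project onto (title) → {Alpha, Echo, Gamma, Omega, Zephyr}

{Alpha, Echo, Gamma, Omega, Zephyr}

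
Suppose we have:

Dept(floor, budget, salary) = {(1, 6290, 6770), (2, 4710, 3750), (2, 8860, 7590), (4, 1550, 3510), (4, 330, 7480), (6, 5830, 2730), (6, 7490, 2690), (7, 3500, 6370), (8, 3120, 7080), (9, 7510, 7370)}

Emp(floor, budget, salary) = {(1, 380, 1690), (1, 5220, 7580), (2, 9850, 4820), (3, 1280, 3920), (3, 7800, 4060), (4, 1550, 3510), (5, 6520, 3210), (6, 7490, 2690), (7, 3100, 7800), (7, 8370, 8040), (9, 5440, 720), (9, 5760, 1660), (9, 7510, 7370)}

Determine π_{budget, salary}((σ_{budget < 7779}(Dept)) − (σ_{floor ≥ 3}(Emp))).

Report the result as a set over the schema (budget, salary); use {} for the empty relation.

{(3120, 7080), (330, 7480), (3500, 6370), (4710, 3750), (5830, 2730), (6290, 6770)}

σ[budget < 7779]: keep tuples satisfying budget < 7779 → {(1, 6290, 6770), (2, 4710, 3750), (4, 1550, 3510), (4, 330, 7480), (6, 5830, 2730), (6, 7490, 2690), (7, 3500, 6370), (8, 3120, 7080), (9, 7510, 7370)}
σ[floor ≥ 3]: keep tuples satisfying floor ≥ 3 → {(3, 1280, 3920), (3, 7800, 4060), (4, 1550, 3510), (5, 6520, 3210), (6, 7490, 2690), (7, 3100, 7800), (7, 8370, 8040), (9, 5440, 720), (9, 5760, 1660), (9, 7510, 7370)}
Taking the difference: {(1, 6290, 6770), (2, 4710, 3750), (4, 330, 7480), (6, 5830, 2730), (7, 3500, 6370), (8, 3120, 7080)}
π_{budget, salary} gives {(3120, 7080), (330, 7480), (3500, 6370), (4710, 3750), (5830, 2730), (6290, 6770)}.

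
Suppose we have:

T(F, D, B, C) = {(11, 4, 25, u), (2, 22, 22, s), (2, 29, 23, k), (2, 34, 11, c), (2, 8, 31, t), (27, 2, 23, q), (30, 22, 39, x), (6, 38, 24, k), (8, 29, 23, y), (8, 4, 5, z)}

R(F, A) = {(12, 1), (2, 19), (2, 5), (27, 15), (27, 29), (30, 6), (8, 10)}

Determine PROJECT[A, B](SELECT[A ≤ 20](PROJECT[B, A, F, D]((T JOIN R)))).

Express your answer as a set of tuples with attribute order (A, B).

{(10, 23), (10, 5), (15, 23), (19, 11), (19, 22), (19, 23), (19, 31), (5, 11), (5, 22), (5, 23), (5, 31), (6, 39)}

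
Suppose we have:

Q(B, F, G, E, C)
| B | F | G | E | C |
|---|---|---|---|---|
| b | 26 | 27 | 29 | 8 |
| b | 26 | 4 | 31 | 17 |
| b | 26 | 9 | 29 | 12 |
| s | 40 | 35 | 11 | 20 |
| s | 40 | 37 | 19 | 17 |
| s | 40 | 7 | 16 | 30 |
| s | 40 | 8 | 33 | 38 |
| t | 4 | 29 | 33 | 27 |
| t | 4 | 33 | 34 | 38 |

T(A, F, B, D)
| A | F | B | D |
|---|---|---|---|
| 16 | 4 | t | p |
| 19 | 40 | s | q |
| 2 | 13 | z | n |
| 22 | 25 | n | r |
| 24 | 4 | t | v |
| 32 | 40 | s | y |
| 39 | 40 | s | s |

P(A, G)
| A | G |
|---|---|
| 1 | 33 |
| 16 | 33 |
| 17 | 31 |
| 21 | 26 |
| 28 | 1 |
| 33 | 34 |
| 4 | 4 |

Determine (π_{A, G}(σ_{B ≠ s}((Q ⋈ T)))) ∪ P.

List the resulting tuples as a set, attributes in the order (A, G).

Q ⋈ T (natural join on B, F): {(s, 40, 35, 11, 20, 19, q), (s, 40, 35, 11, 20, 32, y), (s, 40, 35, 11, 20, 39, s), (s, 40, 37, 19, 17, 19, q), (s, 40, 37, 19, 17, 32, y), (s, 40, 37, 19, 17, 39, s), (s, 40, 7, 16, 30, 19, q), (s, 40, 7, 16, 30, 32, y), (s, 40, 7, 16, 30, 39, s), (s, 40, 8, 33, 38, 19, q), (s, 40, 8, 33, 38, 32, y), (s, 40, 8, 33, 38, 39, s), (t, 4, 29, 33, 27, 16, p), (t, 4, 29, 33, 27, 24, v), (t, 4, 33, 34, 38, 16, p), (t, 4, 33, 34, 38, 24, v)}
σ[B ≠ s]: keep tuples satisfying B ≠ s → {(t, 4, 29, 33, 27, 16, p), (t, 4, 29, 33, 27, 24, v), (t, 4, 33, 34, 38, 16, p), (t, 4, 33, 34, 38, 24, v)}
Projecting to A, G: {(16, 29), (16, 33), (24, 29), (24, 33)}
Set union of the two operands is {(1, 33), (16, 29), (16, 33), (17, 31), (21, 26), (24, 29), (24, 33), (28, 1), (33, 34), (4, 4)}.

{(1, 33), (16, 29), (16, 33), (17, 31), (21, 26), (24, 29), (24, 33), (28, 1), (33, 34), (4, 4)}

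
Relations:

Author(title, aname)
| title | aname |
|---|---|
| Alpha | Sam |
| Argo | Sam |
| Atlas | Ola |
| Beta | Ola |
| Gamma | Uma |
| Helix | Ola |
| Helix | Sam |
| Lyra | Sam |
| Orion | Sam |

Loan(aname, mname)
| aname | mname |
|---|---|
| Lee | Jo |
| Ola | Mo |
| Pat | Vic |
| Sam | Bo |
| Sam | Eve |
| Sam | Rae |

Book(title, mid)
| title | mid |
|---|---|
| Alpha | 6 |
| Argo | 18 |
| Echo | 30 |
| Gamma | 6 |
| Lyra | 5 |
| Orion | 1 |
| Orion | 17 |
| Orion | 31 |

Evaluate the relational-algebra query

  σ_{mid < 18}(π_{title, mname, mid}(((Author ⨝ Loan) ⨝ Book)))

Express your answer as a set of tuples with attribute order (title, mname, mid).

{(Alpha, Bo, 6), (Alpha, Eve, 6), (Alpha, Rae, 6), (Lyra, Bo, 5), (Lyra, Eve, 5), (Lyra, Rae, 5), (Orion, Bo, 1), (Orion, Bo, 17), (Orion, Eve, 1), (Orion, Eve, 17), (Orion, Rae, 1), (Orion, Rae, 17)}

Author ⋈ Loan (natural join on aname): {(Alpha, Sam, Bo), (Alpha, Sam, Eve), (Alpha, Sam, Rae), (Argo, Sam, Bo), (Argo, Sam, Eve), (Argo, Sam, Rae), (Atlas, Ola, Mo), (Beta, Ola, Mo), (Helix, Ola, Mo), (Helix, Sam, Bo), (Helix, Sam, Eve), (Helix, Sam, Rae), (Lyra, Sam, Bo), (Lyra, Sam, Eve), (Lyra, Sam, Rae), (Orion, Sam, Bo), (Orion, Sam, Eve), (Orion, Sam, Rae)}
(Author ⨝ Loan) ⋈ Book (natural join on title): {(Alpha, Sam, Bo, 6), (Alpha, Sam, Eve, 6), (Alpha, Sam, Rae, 6), (Argo, Sam, Bo, 18), (Argo, Sam, Eve, 18), (Argo, Sam, Rae, 18), (Lyra, Sam, Bo, 5), (Lyra, Sam, Eve, 5), (Lyra, Sam, Rae, 5), (Orion, Sam, Bo, 1), (Orion, Sam, Bo, 17), (Orion, Sam, Bo, 31), (Orion, Sam, Eve, 1), (Orion, Sam, Eve, 17), (Orion, Sam, Eve, 31), (Orion, Sam, Rae, 1), (Orion, Sam, Rae, 17), (Orion, Sam, Rae, 31)}
π_{title, mname, mid} gives {(Alpha, Bo, 6), (Alpha, Eve, 6), (Alpha, Rae, 6), (Argo, Bo, 18), (Argo, Eve, 18), (Argo, Rae, 18), (Lyra, Bo, 5), (Lyra, Eve, 5), (Lyra, Rae, 5), (Orion, Bo, 1), (Orion, Bo, 17), (Orion, Bo, 31), (Orion, Eve, 1), (Orion, Eve, 17), (Orion, Eve, 31), (Orion, Rae, 1), (Orion, Rae, 17), (Orion, Rae, 31)}.
Filtering on mid < 18 leaves {(Alpha, Bo, 6), (Alpha, Eve, 6), (Alpha, Rae, 6), (Lyra, Bo, 5), (Lyra, Eve, 5), (Lyra, Rae, 5), (Orion, Bo, 1), (Orion, Bo, 17), (Orion, Eve, 1), (Orion, Eve, 17), (Orion, Rae, 1), (Orion, Rae, 17)}.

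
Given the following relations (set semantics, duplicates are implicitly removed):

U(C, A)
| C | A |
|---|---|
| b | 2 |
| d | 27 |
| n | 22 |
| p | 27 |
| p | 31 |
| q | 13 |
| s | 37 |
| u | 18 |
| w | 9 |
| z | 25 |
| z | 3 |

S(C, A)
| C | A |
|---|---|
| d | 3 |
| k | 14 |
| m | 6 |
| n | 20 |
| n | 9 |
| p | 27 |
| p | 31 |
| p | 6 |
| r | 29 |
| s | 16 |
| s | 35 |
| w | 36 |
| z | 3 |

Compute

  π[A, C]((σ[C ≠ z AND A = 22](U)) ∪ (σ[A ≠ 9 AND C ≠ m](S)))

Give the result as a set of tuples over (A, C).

{(14, k), (16, s), (20, n), (22, n), (27, p), (29, r), (3, d), (3, z), (31, p), (35, s), (36, w), (6, p)}

Filtering on C ≠ z AND A = 22 leaves {(n, 22)}.
Filtering on A ≠ 9 AND C ≠ m leaves {(d, 3), (k, 14), (n, 20), (p, 27), (p, 31), (p, 6), (r, 29), (s, 16), (s, 35), (w, 36), (z, 3)}.
Union: {(n, 22)} with {(d, 3), (k, 14), (n, 20), (p, 27), (p, 31), (p, 6), (r, 29), (s, 16), (s, 35), (w, 36), (z, 3)} → {(d, 3), (k, 14), (n, 20), (n, 22), (p, 27), (p, 31), (p, 6), (r, 29), (s, 16), (s, 35), (w, 36), (z, 3)}
Keep only column(s) A, C: {(14, k), (16, s), (20, n), (22, n), (27, p), (29, r), (3, d), (3, z), (31, p), (35, s), (36, w), (6, p)}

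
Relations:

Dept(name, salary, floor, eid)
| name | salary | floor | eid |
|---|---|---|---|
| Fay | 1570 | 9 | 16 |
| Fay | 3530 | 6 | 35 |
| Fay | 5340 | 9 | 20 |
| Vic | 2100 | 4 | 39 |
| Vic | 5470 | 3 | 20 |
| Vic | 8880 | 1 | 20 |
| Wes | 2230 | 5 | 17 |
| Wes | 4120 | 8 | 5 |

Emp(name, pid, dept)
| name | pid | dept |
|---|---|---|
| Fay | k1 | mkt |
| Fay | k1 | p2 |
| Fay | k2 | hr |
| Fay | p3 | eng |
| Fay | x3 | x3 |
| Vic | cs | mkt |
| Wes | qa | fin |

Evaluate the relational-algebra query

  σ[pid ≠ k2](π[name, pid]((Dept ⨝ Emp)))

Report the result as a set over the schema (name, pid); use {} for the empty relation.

Natural join on name: {(Fay, 1570, 9, 16, k1, mkt), (Fay, 1570, 9, 16, k1, p2), (Fay, 1570, 9, 16, k2, hr), (Fay, 1570, 9, 16, p3, eng), (Fay, 1570, 9, 16, x3, x3), (Fay, 3530, 6, 35, k1, mkt), (Fay, 3530, 6, 35, k1, p2), (Fay, 3530, 6, 35, k2, hr), (Fay, 3530, 6, 35, p3, eng), (Fay, 3530, 6, 35, x3, x3), (Fay, 5340, 9, 20, k1, mkt), (Fay, 5340, 9, 20, k1, p2), (Fay, 5340, 9, 20, k2, hr), (Fay, 5340, 9, 20, p3, eng), (Fay, 5340, 9, 20, x3, x3), (Vic, 2100, 4, 39, cs, mkt), (Vic, 5470, 3, 20, cs, mkt), (Vic, 8880, 1, 20, cs, mkt), (Wes, 2230, 5, 17, qa, fin), (Wes, 4120, 8, 5, qa, fin)}
π_{name, pid} gives {(Fay, k1), (Fay, k2), (Fay, p3), (Fay, x3), (Vic, cs), (Wes, qa)} (14 duplicate(s) eliminated).
Apply σ_{pid ≠ k2}; surviving tuples: {(Fay, k1), (Fay, p3), (Fay, x3), (Vic, cs), (Wes, qa)}

{(Fay, k1), (Fay, p3), (Fay, x3), (Vic, cs), (Wes, qa)}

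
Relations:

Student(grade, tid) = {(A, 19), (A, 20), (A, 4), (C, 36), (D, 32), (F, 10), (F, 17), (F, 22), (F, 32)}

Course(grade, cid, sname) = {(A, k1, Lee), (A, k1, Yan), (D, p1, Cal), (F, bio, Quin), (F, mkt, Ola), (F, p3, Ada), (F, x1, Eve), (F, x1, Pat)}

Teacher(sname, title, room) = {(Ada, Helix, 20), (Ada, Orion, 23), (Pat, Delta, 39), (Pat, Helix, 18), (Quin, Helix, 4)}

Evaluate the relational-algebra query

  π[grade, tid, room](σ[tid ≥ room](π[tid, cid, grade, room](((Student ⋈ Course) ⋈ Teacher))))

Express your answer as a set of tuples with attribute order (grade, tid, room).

{(F, 10, 4), (F, 17, 4), (F, 22, 18), (F, 22, 20), (F, 22, 4), (F, 32, 18), (F, 32, 20), (F, 32, 23), (F, 32, 4)}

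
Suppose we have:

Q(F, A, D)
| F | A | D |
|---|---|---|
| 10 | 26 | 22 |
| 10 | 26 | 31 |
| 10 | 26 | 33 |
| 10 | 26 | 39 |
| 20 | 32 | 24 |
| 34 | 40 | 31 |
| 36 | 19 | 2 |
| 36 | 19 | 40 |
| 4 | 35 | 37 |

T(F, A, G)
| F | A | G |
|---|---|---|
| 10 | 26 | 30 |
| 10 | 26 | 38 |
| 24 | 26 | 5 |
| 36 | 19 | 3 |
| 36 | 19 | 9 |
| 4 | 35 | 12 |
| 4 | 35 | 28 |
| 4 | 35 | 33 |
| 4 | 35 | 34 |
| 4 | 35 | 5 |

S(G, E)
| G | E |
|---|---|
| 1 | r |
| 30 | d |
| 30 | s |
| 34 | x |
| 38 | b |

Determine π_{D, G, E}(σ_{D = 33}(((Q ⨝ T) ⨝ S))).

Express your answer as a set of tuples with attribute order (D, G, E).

{(33, 30, d), (33, 30, s), (33, 38, b)}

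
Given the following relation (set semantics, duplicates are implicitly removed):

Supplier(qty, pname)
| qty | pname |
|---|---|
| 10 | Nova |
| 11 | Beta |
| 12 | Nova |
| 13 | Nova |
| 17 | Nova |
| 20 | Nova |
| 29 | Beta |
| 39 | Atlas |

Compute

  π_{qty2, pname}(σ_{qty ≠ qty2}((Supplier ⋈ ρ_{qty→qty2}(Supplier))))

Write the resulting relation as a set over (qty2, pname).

ρ[qty→qty2]: schema becomes (qty2, pname); tuples unchanged.
Joining Supplier and ρ_{qty→qty2}(Supplier) on pname yields {(10, Nova, 10), (10, Nova, 12), (10, Nova, 13), (10, Nova, 17), (10, Nova, 20), (11, Beta, 11), (11, Beta, 29), (12, Nova, 10), (12, Nova, 12), (12, Nova, 13), (12, Nova, 17), (12, Nova, 20), (13, Nova, 10), (13, Nova, 12), (13, Nova, 13), (13, Nova, 17), (13, Nova, 20), (17, Nova, 10), (17, Nova, 12), (17, Nova, 13), (17, Nova, 17), (17, Nova, 20), (20, Nova, 10), (20, Nova, 12), (20, Nova, 13), (20, Nova, 17), (20, Nova, 20), (29, Beta, 11), (29, Beta, 29), (39, Atlas, 39)}.
Selection qty ≠ qty2: {(10, Nova, 12), (10, Nova, 13), (10, Nova, 17), (10, Nova, 20), (11, Beta, 29), (12, Nova, 10), (12, Nova, 13), (12, Nova, 17), (12, Nova, 20), (13, Nova, 10), (13, Nova, 12), (13, Nova, 17), (13, Nova, 20), (17, Nova, 10), (17, Nova, 12), (17, Nova, 13), (17, Nova, 20), (20, Nova, 10), (20, Nova, 12), (20, Nova, 13), (20, Nova, 17), (29, Beta, 11)}
π_{qty2, pname} gives {(10, Nova), (11, Beta), (12, Nova), (13, Nova), (17, Nova), (20, Nova), (29, Beta)} (15 duplicate(s) eliminated).

{(10, Nova), (11, Beta), (12, Nova), (13, Nova), (17, Nova), (20, Nova), (29, Beta)}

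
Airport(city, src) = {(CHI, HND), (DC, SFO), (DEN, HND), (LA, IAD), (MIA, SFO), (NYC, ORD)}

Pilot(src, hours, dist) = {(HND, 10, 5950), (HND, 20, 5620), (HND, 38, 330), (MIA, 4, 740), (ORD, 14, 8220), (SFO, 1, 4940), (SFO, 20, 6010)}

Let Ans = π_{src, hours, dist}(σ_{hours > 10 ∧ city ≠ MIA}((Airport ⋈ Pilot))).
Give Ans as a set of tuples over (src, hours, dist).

{(HND, 20, 5620), (HND, 38, 330), (ORD, 14, 8220), (SFO, 20, 6010)}

Natural join on src: {(CHI, HND, 10, 5950), (CHI, HND, 20, 5620), (CHI, HND, 38, 330), (DC, SFO, 1, 4940), (DC, SFO, 20, 6010), (DEN, HND, 10, 5950), (DEN, HND, 20, 5620), (DEN, HND, 38, 330), (MIA, SFO, 1, 4940), (MIA, SFO, 20, 6010), (NYC, ORD, 14, 8220)}
Selection hours > 10 ∧ city ≠ MIA: {(CHI, HND, 20, 5620), (CHI, HND, 38, 330), (DC, SFO, 20, 6010), (DEN, HND, 20, 5620), (DEN, HND, 38, 330), (NYC, ORD, 14, 8220)}
π_{src, hours, dist} gives {(HND, 20, 5620), (HND, 38, 330), (ORD, 14, 8220), (SFO, 20, 6010)} (2 duplicate(s) eliminated).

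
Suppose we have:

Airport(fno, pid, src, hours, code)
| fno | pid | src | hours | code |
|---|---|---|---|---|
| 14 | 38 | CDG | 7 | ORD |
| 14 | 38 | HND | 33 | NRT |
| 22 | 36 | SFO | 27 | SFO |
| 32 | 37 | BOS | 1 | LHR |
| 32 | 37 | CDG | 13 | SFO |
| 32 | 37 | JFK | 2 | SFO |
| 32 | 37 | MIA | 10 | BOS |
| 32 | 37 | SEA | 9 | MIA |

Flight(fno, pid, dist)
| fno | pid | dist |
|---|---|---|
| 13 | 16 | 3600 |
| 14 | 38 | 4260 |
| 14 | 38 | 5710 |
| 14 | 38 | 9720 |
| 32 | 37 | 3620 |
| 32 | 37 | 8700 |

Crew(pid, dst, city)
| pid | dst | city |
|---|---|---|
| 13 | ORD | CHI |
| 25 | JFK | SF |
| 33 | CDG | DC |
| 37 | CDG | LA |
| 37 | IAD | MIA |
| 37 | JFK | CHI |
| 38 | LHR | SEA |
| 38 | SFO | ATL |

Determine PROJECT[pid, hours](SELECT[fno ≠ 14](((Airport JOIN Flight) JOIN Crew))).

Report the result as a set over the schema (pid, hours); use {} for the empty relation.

Airport ⋈ Flight (natural join on fno, pid): {(14, 38, CDG, 7, ORD, 4260), (14, 38, CDG, 7, ORD, 5710), (14, 38, CDG, 7, ORD, 9720), (14, 38, HND, 33, NRT, 4260), (14, 38, HND, 33, NRT, 5710), (14, 38, HND, 33, NRT, 9720), (32, 37, BOS, 1, LHR, 3620), (32, 37, BOS, 1, LHR, 8700), (32, 37, CDG, 13, SFO, 3620), (32, 37, CDG, 13, SFO, 8700), (32, 37, JFK, 2, SFO, 3620), (32, 37, JFK, 2, SFO, 8700), (32, 37, MIA, 10, BOS, 3620), (32, 37, MIA, 10, BOS, 8700), (32, 37, SEA, 9, MIA, 3620), (32, 37, SEA, 9, MIA, 8700)}
(Airport JOIN Flight) ⋈ Crew (natural join on pid): {(14, 38, CDG, 7, ORD, 4260, LHR, SEA), (14, 38, CDG, 7, ORD, 4260, SFO, ATL), (14, 38, CDG, 7, ORD, 5710, LHR, SEA), (14, 38, CDG, 7, ORD, 5710, SFO, ATL), (14, 38, CDG, 7, ORD, 9720, LHR, SEA), (14, 38, CDG, 7, ORD, 9720, SFO, ATL), (14, 38, HND, 33, NRT, 4260, LHR, SEA), (14, 38, HND, 33, NRT, 4260, SFO, ATL), (14, 38, HND, 33, NRT, 5710, LHR, SEA), (14, 38, HND, 33, NRT, 5710, SFO, ATL), (14, 38, HND, 33, NRT, 9720, LHR, SEA), (14, 38, HND, 33, NRT, 9720, SFO, ATL), (32, 37, BOS, 1, LHR, 3620, CDG, LA), (32, 37, BOS, 1, LHR, 3620, IAD, MIA), (32, 37, BOS, 1, LHR, 3620, JFK, CHI), (32, 37, BOS, 1, LHR, 8700, CDG, LA), (32, 37, BOS, 1, LHR, 8700, IAD, MIA), (32, 37, BOS, 1, LHR, 8700, JFK, CHI), (32, 37, CDG, 13, SFO, 3620, CDG, LA), (32, 37, CDG, 13, SFO, 3620, IAD, MIA), (32, 37, CDG, 13, SFO, 3620, JFK, CHI), (32, 37, CDG, 13, SFO, 8700, CDG, LA), (32, 37, CDG, 13, SFO, 8700, IAD, MIA), (32, 37, CDG, 13, SFO, 8700, JFK, CHI), (32, 37, JFK, 2, SFO, 3620, CDG, LA), (32, 37, JFK, 2, SFO, 3620, IAD, MIA), (32, 37, JFK, 2, SFO, 3620, JFK, CHI), (32, 37, JFK, 2, SFO, 8700, CDG, LA), (32, 37, JFK, 2, SFO, 8700, IAD, MIA), (32, 37, JFK, 2, SFO, 8700, JFK, CHI), (32, 37, MIA, 10, BOS, 3620, CDG, LA), (32, 37, MIA, 10, BOS, 3620, IAD, MIA), (32, 37, MIA, 10, BOS, 3620, JFK, CHI), (32, 37, MIA, 10, BOS, 8700, CDG, LA), (32, 37, MIA, 10, BOS, 8700, IAD, MIA), (32, 37, MIA, 10, BOS, 8700, JFK, CHI), (32, 37, SEA, 9, MIA, 3620, CDG, LA), (32, 37, SEA, 9, MIA, 3620, IAD, MIA), (32, 37, SEA, 9, MIA, 3620, JFK, CHI), (32, 37, SEA, 9, MIA, 8700, CDG, LA), (32, 37, SEA, 9, MIA, 8700, IAD, MIA), (32, 37, SEA, 9, MIA, 8700, JFK, CHI)}
Selection fno ≠ 14: {(32, 37, BOS, 1, LHR, 3620, CDG, LA), (32, 37, BOS, 1, LHR, 3620, IAD, MIA), (32, 37, BOS, 1, LHR, 3620, JFK, CHI), (32, 37, BOS, 1, LHR, 8700, CDG, LA), (32, 37, BOS, 1, LHR, 8700, IAD, MIA), (32, 37, BOS, 1, LHR, 8700, JFK, CHI), (32, 37, CDG, 13, SFO, 3620, CDG, LA), (32, 37, CDG, 13, SFO, 3620, IAD, MIA), (32, 37, CDG, 13, SFO, 3620, JFK, CHI), (32, 37, CDG, 13, SFO, 8700, CDG, LA), (32, 37, CDG, 13, SFO, 8700, IAD, MIA), (32, 37, CDG, 13, SFO, 8700, JFK, CHI), (32, 37, JFK, 2, SFO, 3620, CDG, LA), (32, 37, JFK, 2, SFO, 3620, IAD, MIA), (32, 37, JFK, 2, SFO, 3620, JFK, CHI), (32, 37, JFK, 2, SFO, 8700, CDG, LA), (32, 37, JFK, 2, SFO, 8700, IAD, MIA), (32, 37, JFK, 2, SFO, 8700, JFK, CHI), (32, 37, MIA, 10, BOS, 3620, CDG, LA), (32, 37, MIA, 10, BOS, 3620, IAD, MIA), (32, 37, MIA, 10, BOS, 3620, JFK, CHI), (32, 37, MIA, 10, BOS, 8700, CDG, LA), (32, 37, MIA, 10, BOS, 8700, IAD, MIA), (32, 37, MIA, 10, BOS, 8700, JFK, CHI), (32, 37, SEA, 9, MIA, 3620, CDG, LA), (32, 37, SEA, 9, MIA, 3620, IAD, MIA), (32, 37, SEA, 9, MIA, 3620, JFK, CHI), (32, 37, SEA, 9, MIA, 8700, CDG, LA), (32, 37, SEA, 9, MIA, 8700, IAD, MIA), (32, 37, SEA, 9, MIA, 8700, JFK, CHI)}
π_{pid, hours} gives {(37, 1), (37, 10), (37, 13), (37, 2), (37, 9)} (25 duplicate(s) eliminated).

{(37, 1), (37, 10), (37, 13), (37, 2), (37, 9)}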